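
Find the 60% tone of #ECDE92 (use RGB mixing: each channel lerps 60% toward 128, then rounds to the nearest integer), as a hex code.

#ECDE92 is rgb(236, 222, 146).
Per channel, c → c + 0.6(128 − c):
  R: 236 + 0.6×(128−236) = 236 − 64.8 = 171.2 → 171
  G: 222 + 0.6×(128−222) = 222 − 56.4 = 165.6 → 166
  B: 146 − 10.8 = 135.2 → 135
rgb(171, 166, 135) = #ABA687.

#ABA687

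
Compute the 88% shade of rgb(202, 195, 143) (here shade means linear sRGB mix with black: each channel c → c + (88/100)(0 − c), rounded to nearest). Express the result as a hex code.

#181711

An 88% shade moves each channel 88% toward 0:
  R: 202 + 0.88×(0−202) = 202 − 177.76 = 24.24 → 24
  G: 195 − 171.6 = 23.4 → 23
  B: 143 − 125.84 = 17.16 → 17
rgb(24, 23, 17) = #181711.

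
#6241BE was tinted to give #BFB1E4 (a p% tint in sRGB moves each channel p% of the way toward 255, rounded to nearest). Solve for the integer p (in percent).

#6241BE is rgb(98, 65, 190); #BFB1E4 is rgb(191, 177, 228).
On the G channel (widest range): 177 ≈ 65 + (p/100)(255 − 65), so p ≈ 100×(177 − 65)/(255 − 65) = 11200/190 = 58.95.
p = 59 reproduces all three channels after rounding.

59%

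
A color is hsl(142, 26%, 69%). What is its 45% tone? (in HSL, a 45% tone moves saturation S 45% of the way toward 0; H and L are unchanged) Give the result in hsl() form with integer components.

hsl(142, 14%, 69%)

S moves 45% from 26 toward 0: 26 − 11.7 = 14.3 → 14.
H and L are unchanged.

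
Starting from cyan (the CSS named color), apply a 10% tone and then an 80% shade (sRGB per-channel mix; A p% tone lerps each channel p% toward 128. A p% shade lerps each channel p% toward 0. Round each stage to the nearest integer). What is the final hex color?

CSS cyan is rgb(0, 255, 255).
Lerp each channel 10% toward 128:
  R: 0 + 12.8 = 12.8 → 13
  G: 255 + 0.1×(128−255) = 255 − 12.7 = 242.3 → 242
  B: 255 − 12.7 = 242.3 → 242
After the tone: rgb(13, 242, 242) = #0df2f2.
An 80% shade moves each channel 80% toward 0:
  R: 13 + 0.8×(0−13) = 13 − 10.4 = 2.6 → 3
  G: 242 − 193.6 = 48.4 → 48
  B: 242 + 0.8×(0−242) = 242 − 193.6 = 48.4 → 48
rgb(3, 48, 48) = #033030.

#033030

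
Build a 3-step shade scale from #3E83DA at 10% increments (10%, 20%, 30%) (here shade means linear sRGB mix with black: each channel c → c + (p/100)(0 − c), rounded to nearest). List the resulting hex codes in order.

#3876C4, #3269AE, #2B5C99

#3E83DA is rgb(62, 131, 218).
10%: (62 − 6.2 = 55.8→56, 131 − 13.1 = 117.9→118, 218 − 21.8 = 196.2→196) → #3876C4
20%: (62 − 12.4 = 49.6→50, 131 − 26.2 = 104.8→105, 218 − 43.6 = 174.4→174) → #3269AE
30%: (62 − 18.6 = 43.4→43, 131 − 39.3 = 91.7→92, 218 − 65.4 = 152.6→153) → #2B5C99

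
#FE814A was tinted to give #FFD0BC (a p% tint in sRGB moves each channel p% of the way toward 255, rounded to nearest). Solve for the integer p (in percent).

#FE814A is rgb(254, 129, 74); #FFD0BC is rgb(255, 208, 188).
On the B channel (widest range): 188 ≈ 74 + (p/100)(255 − 74), so p ≈ 100×(188 − 74)/(255 − 74) = 11400/181 = 62.98.
p = 63 reproduces all three channels after rounding.

63%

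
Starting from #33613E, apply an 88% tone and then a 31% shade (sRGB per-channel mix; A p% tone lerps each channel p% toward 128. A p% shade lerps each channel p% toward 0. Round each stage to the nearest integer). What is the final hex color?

#33613E is rgb(51, 97, 62).
An 88% tone moves each channel 88% toward 128:
  R: 51 + 0.88×(128−51) = 51 + 67.76 = 118.76 → 119
  G: 97 + 0.88×(128−97) = 97 + 27.28 = 124.28 → 124
  B: 62 + 58.08 = 120.08 → 120
After the tone: rgb(119, 124, 120) = #777C78.
Per channel, c → c + 0.31(0 − c):
  R: 119 − 36.89 = 82.11 → 82
  G: 124 + 0.31×(0−124) = 124 − 38.44 = 85.56 → 86
  B: 120 + 0.31×(0−120) = 120 − 37.2 = 82.8 → 83
rgb(82, 86, 83) = #525653.

#525653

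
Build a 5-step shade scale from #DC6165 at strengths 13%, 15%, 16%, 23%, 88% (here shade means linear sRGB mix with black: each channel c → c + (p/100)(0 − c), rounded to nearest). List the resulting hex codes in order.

#BF5458, #BB5256, #B95155, #A94B4E, #1A0C0C

#DC6165 is rgb(220, 97, 101).
13%: (220 − 28.6 = 191.4→191, 97 − 12.61 = 84.39→84, 101 − 13.13 = 87.87→88) → #BF5458
15%: (220 − 33 = 187→187, 97 − 14.55 = 82.45→82, 101 − 15.15 = 85.85→86) → #BB5256
16%: (220 − 35.2 = 184.8→185, 97 − 15.52 = 81.48→81, 101 − 16.16 = 84.84→85) → #B95155
23%: (220 − 50.6 = 169.4→169, 97 − 22.31 = 74.69→75, 101 − 23.23 = 77.77→78) → #A94B4E
88%: (220 − 193.6 = 26.4→26, 97 − 85.36 = 11.64→12, 101 − 88.88 = 12.12→12) → #1A0C0C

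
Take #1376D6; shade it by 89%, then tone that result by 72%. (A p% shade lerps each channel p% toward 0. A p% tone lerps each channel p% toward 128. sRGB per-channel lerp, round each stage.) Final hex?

#1376D6 is rgb(19, 118, 214).
An 89% shade moves each channel 89% toward 0:
  R: 19 + 0.89×(0−19) = 19 − 16.91 = 2.09 → 2
  G: 118 + 0.89×(0−118) = 118 − 105.02 = 12.98 → 13
  B: 214 + 0.89×(0−214) = 214 − 190.46 = 23.54 → 24
After the shade: rgb(2, 13, 24) = #020D18.
Lerp each channel 72% toward 128:
  R: 2 + 90.72 = 92.72 → 93
  G: 13 + 0.72×(128−13) = 13 + 82.8 = 95.8 → 96
  B: 24 + 0.72×(128−24) = 24 + 74.88 = 98.88 → 99
rgb(93, 96, 99) = #5D6063.

#5D6063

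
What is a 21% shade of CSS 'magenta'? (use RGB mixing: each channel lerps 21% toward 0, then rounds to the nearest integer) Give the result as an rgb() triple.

rgb(201, 0, 201)

CSS magenta is rgb(255, 0, 255).
Per channel, c → c + 0.21(0 − c):
  R: 255 − 53.55 = 201.45 → 201
  G: 0 + 0.21×(0−0) = 0 + 0 = 0 → 0
  B: 255 − 53.55 = 201.45 → 201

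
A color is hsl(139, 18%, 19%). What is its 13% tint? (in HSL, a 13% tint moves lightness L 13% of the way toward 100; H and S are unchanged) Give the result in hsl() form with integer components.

hsl(139, 18%, 30%)

L moves 13% from 19 toward 100: 19 + 10.53 = 29.53 → 30.
H and S are unchanged.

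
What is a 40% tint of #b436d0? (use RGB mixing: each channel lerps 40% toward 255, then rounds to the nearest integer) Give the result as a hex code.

#b436d0 is rgb(180, 54, 208).
Per channel, c → c + 0.4(255 − c):
  R: 180 + 0.4×(255−180) = 180 + 30 = 210 → 210
  G: 54 + 80.4 = 134.4 → 134
  B: 208 + 0.4×(255−208) = 208 + 18.8 = 226.8 → 227
rgb(210, 134, 227) = #d286e3.

#d286e3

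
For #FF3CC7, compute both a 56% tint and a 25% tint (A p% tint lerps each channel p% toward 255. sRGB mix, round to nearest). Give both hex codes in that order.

#FF3CC7 is rgb(255, 60, 199).
56% tint:
  R: 255 + 0 = 255 → 255
  G: 60 + 109.2 = 169.2 → 169
  B: 199 + 31.36 = 230.36 → 230
  → #FFA9E6
25% tint:
  R: 255 + 0 = 255 → 255
  G: 60 + 0.25×(255−60) = 60 + 48.75 = 108.75 → 109
  B: 199 + 0.25×(255−199) = 199 + 14 = 213 → 213
  → #FF6DD5

#FFA9E6, #FF6DD5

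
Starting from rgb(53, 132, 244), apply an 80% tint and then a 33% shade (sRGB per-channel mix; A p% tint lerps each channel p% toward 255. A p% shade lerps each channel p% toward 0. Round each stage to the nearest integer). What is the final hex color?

Lerp each channel 80% toward 255:
  R: 53 + 0.8×(255−53) = 53 + 161.6 = 214.6 → 215
  G: 132 + 0.8×(255−132) = 132 + 98.4 = 230.4 → 230
  B: 244 + 0.8×(255−244) = 244 + 8.8 = 252.8 → 253
After the tint: rgb(215, 230, 253) = #d7e6fd.
A 33% shade moves each channel 33% toward 0:
  R: 215 + 0.33×(0−215) = 215 − 70.95 = 144.05 → 144
  G: 230 + 0.33×(0−230) = 230 − 75.9 = 154.1 → 154
  B: 253 + 0.33×(0−253) = 253 − 83.49 = 169.51 → 170
rgb(144, 154, 170) = #909aaa.

#909aaa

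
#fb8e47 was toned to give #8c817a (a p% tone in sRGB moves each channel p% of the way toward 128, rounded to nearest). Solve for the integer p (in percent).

#fb8e47 is rgb(251, 142, 71); #8c817a is rgb(140, 129, 122).
On the R channel (widest range): 140 ≈ 251 + (p/100)(128 − 251), so p ≈ 100×(140 − 251)/(128 − 251) = -11100/-123 = 90.24.
p = 90 reproduces all three channels after rounding.

90%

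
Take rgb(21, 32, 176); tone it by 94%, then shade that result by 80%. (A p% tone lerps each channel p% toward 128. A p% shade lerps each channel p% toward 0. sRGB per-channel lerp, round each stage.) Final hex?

#18181A

Per channel, c → c + 0.94(128 − c):
  R: 21 + 100.58 = 121.58 → 122
  G: 32 + 0.94×(128−32) = 32 + 90.24 = 122.24 → 122
  B: 176 + 0.94×(128−176) = 176 − 45.12 = 130.88 → 131
After the tone: rgb(122, 122, 131) = #7A7A83.
An 80% shade moves each channel 80% toward 0:
  R: 122 − 97.6 = 24.4 → 24
  G: 122 + 0.8×(0−122) = 122 − 97.6 = 24.4 → 24
  B: 131 − 104.8 = 26.2 → 26
rgb(24, 24, 26) = #18181A.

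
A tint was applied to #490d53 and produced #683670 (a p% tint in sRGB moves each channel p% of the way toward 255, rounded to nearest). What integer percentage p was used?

#490d53 is rgb(73, 13, 83); #683670 is rgb(104, 54, 112).
On the G channel (widest range): 54 ≈ 13 + (p/100)(255 − 13), so p ≈ 100×(54 − 13)/(255 − 13) = 4100/242 = 16.94.
p = 17 reproduces all three channels after rounding.

17%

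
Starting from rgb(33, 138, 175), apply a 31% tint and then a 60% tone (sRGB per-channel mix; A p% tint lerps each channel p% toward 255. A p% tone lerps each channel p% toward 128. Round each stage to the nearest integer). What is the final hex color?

#76929d

Per channel, c → c + 0.31(255 − c):
  R: 33 + 68.82 = 101.82 → 102
  G: 138 + 0.31×(255−138) = 138 + 36.27 = 174.27 → 174
  B: 175 + 0.31×(255−175) = 175 + 24.8 = 199.8 → 200
After the tint: rgb(102, 174, 200) = #66aec8.
Lerp each channel 60% toward 128:
  R: 102 + 0.6×(128−102) = 102 + 15.6 = 117.6 → 118
  G: 174 + 0.6×(128−174) = 174 − 27.6 = 146.4 → 146
  B: 200 + 0.6×(128−200) = 200 − 43.2 = 156.8 → 157
rgb(118, 146, 157) = #76929d.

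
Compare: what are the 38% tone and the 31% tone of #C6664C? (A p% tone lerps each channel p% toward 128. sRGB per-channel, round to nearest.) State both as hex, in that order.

#C6664C is rgb(198, 102, 76).
38% tone:
  R: 198 − 26.6 = 171.4 → 171
  G: 102 + 0.38×(128−102) = 102 + 9.88 = 111.88 → 112
  B: 76 + 0.38×(128−76) = 76 + 19.76 = 95.76 → 96
  → #AB7060
31% tone:
  R: 198 − 21.7 = 176.3 → 176
  G: 102 + 8.06 = 110.06 → 110
  B: 76 + 0.31×(128−76) = 76 + 16.12 = 92.12 → 92
  → #B06E5C

#AB7060, #B06E5C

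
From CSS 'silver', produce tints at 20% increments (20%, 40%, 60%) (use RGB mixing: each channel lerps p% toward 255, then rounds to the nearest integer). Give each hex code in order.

CSS silver is rgb(192, 192, 192).
20%: (192 + 12.6 = 204.6→205, 192 + 12.6 = 204.6→205, 192 + 12.6 = 204.6→205) → #CDCDCD
40%: (192 + 25.2 = 217.2→217, 192 + 25.2 = 217.2→217, 192 + 25.2 = 217.2→217) → #D9D9D9
60%: (192 + 37.8 = 229.8→230, 192 + 37.8 = 229.8→230, 192 + 37.8 = 229.8→230) → #E6E6E6

#CDCDCD, #D9D9D9, #E6E6E6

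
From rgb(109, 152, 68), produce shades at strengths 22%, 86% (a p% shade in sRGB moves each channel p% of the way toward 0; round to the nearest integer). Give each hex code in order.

#557735, #0F150A

22%: (109 − 23.98 = 85.02→85, 152 − 33.44 = 118.56→119, 68 − 14.96 = 53.04→53) → #557735
86%: (109 − 93.74 = 15.26→15, 152 − 130.72 = 21.28→21, 68 − 58.48 = 9.52→10) → #0F150A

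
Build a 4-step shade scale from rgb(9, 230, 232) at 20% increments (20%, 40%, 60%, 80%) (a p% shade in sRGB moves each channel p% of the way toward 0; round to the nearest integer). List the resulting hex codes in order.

20%: (9 − 1.8 = 7.2→7, 230 − 46 = 184→184, 232 − 46.4 = 185.6→186) → #07b8ba
40%: (9 − 3.6 = 5.4→5, 230 − 92 = 138→138, 232 − 92.8 = 139.2→139) → #058a8b
60%: (9 − 5.4 = 3.6→4, 230 − 138 = 92→92, 232 − 139.2 = 92.8→93) → #045c5d
80%: (9 − 7.2 = 1.8→2, 230 − 184 = 46→46, 232 − 185.6 = 46.4→46) → #022e2e

#07b8ba, #058a8b, #045c5d, #022e2e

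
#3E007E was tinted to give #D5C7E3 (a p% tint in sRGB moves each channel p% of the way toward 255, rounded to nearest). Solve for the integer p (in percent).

78%

#3E007E is rgb(62, 0, 126); #D5C7E3 is rgb(213, 199, 227).
On the G channel (widest range): 199 ≈ 0 + (p/100)(255 − 0), so p ≈ 100×(199 − 0)/(255 − 0) = 19900/255 = 78.04.
p = 78 reproduces all three channels after rounding.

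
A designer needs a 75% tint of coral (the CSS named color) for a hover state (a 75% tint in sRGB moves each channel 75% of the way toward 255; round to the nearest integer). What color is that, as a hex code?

#FFDFD3

CSS coral is rgb(255, 127, 80).
Lerp each channel 75% toward 255:
  R: 255 + 0.75×(255−255) = 255 + 0 = 255 → 255
  G: 127 + 0.75×(255−127) = 127 + 96 = 223 → 223
  B: 80 + 0.75×(255−80) = 80 + 131.25 = 211.25 → 211
rgb(255, 223, 211) = #FFDFD3.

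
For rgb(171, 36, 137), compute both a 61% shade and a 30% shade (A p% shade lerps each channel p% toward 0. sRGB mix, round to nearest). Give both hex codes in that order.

61% shade:
  R: 171 − 104.31 = 66.69 → 67
  G: 36 + 0.61×(0−36) = 36 − 21.96 = 14.04 → 14
  B: 137 − 83.57 = 53.43 → 53
  → #430E35
30% shade:
  R: 171 + 0.3×(0−171) = 171 − 51.3 = 119.7 → 120
  G: 36 + 0.3×(0−36) = 36 − 10.8 = 25.2 → 25
  B: 137 − 41.1 = 95.9 → 96
  → #781960

#430E35, #781960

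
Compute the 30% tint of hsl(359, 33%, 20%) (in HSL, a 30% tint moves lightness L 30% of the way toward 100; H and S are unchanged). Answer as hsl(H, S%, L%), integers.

L moves 30% from 20 toward 100: 20 + 24 = 44 → 44.
H and S are unchanged.

hsl(359, 33%, 44%)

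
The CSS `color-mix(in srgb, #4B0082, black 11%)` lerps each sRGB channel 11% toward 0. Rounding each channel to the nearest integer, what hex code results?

#4B0082 is rgb(75, 0, 130).
Per channel, c → c + 0.11(0 − c):
  R: 75 + 0.11×(0−75) = 75 − 8.25 = 66.75 → 67
  G: 0 + 0 = 0 → 0
  B: 130 − 14.3 = 115.7 → 116
rgb(67, 0, 116) = #430074.

#430074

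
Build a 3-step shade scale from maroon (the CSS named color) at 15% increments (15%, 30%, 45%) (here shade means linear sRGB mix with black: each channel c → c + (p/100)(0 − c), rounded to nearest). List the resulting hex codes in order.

#6d0000, #5a0000, #460000

CSS maroon is rgb(128, 0, 0).
15%: (128 − 19.2 = 108.8→109, 0→0, 0→0) → #6d0000
30%: (128 − 38.4 = 89.6→90, 0→0, 0→0) → #5a0000
45%: (128 − 57.6 = 70.4→70, 0→0, 0→0) → #460000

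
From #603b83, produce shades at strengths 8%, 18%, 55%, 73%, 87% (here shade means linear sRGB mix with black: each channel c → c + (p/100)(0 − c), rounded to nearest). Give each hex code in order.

#583679, #4f306b, #2b1b3b, #1a1023, #0c0811

#603b83 is rgb(96, 59, 131).
8%: (96 − 7.68 = 88.32→88, 59 − 4.72 = 54.28→54, 131 − 10.48 = 120.52→121) → #583679
18%: (96 − 17.28 = 78.72→79, 59 − 10.62 = 48.38→48, 131 − 23.58 = 107.42→107) → #4f306b
55%: (96 − 52.8 = 43.2→43, 59 − 32.45 = 26.55→27, 131 − 72.05 = 58.95→59) → #2b1b3b
73%: (96 − 70.08 = 25.92→26, 59 − 43.07 = 15.93→16, 131 − 95.63 = 35.37→35) → #1a1023
87%: (96 − 83.52 = 12.48→12, 59 − 51.33 = 7.67→8, 131 − 113.97 = 17.03→17) → #0c0811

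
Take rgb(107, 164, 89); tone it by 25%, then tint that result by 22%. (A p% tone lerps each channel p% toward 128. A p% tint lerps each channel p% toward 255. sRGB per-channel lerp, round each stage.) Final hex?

#8FB185

Lerp each channel 25% toward 128:
  R: 107 + 0.25×(128−107) = 107 + 5.25 = 112.25 → 112
  G: 164 + 0.25×(128−164) = 164 − 9 = 155 → 155
  B: 89 + 0.25×(128−89) = 89 + 9.75 = 98.75 → 99
After the tone: rgb(112, 155, 99) = #709B63.
Lerp each channel 22% toward 255:
  R: 112 + 0.22×(255−112) = 112 + 31.46 = 143.46 → 143
  G: 155 + 22 = 177 → 177
  B: 99 + 0.22×(255−99) = 99 + 34.32 = 133.32 → 133
rgb(143, 177, 133) = #8FB185.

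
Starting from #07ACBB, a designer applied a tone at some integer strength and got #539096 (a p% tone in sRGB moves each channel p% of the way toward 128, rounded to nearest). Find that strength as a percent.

63%

#07ACBB is rgb(7, 172, 187); #539096 is rgb(83, 144, 150).
On the R channel (widest range): 83 ≈ 7 + (p/100)(128 − 7), so p ≈ 100×(83 − 7)/(128 − 7) = 7600/121 = 62.81.
p = 63 reproduces all three channels after rounding.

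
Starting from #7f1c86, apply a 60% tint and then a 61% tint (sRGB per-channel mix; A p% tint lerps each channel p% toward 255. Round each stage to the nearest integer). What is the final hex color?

#7f1c86 is rgb(127, 28, 134).
Lerp each channel 60% toward 255:
  R: 127 + 0.6×(255−127) = 127 + 76.8 = 203.8 → 204
  G: 28 + 0.6×(255−28) = 28 + 136.2 = 164.2 → 164
  B: 134 + 72.6 = 206.6 → 207
After the tint: rgb(204, 164, 207) = #cca4cf.
Per channel, c → c + 0.61(255 − c):
  R: 204 + 31.11 = 235.11 → 235
  G: 164 + 0.61×(255−164) = 164 + 55.51 = 219.51 → 220
  B: 207 + 29.28 = 236.28 → 236
rgb(235, 220, 236) = #ebdcec.

#ebdcec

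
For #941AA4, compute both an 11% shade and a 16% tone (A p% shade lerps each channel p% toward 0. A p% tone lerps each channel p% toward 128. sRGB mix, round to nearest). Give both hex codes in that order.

#941AA4 is rgb(148, 26, 164).
11% shade:
  R: 148 + 0.11×(0−148) = 148 − 16.28 = 131.72 → 132
  G: 26 − 2.86 = 23.14 → 23
  B: 164 + 0.11×(0−164) = 164 − 18.04 = 145.96 → 146
  → #841792
16% tone:
  R: 148 + 0.16×(128−148) = 148 − 3.2 = 144.8 → 145
  G: 26 + 0.16×(128−26) = 26 + 16.32 = 42.32 → 42
  B: 164 + 0.16×(128−164) = 164 − 5.76 = 158.24 → 158
  → #912A9E

#841792, #912A9E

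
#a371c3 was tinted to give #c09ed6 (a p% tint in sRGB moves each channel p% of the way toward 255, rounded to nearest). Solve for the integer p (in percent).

#a371c3 is rgb(163, 113, 195); #c09ed6 is rgb(192, 158, 214).
On the G channel (widest range): 158 ≈ 113 + (p/100)(255 − 113), so p ≈ 100×(158 − 113)/(255 − 113) = 4500/142 = 31.69.
p = 32 reproduces all three channels after rounding.

32%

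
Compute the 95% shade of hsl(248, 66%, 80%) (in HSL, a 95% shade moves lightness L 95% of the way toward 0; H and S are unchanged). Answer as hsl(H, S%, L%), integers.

L moves 95% from 80 toward 0: 80 − 76 = 4 → 4.
H and S are unchanged.

hsl(248, 66%, 4%)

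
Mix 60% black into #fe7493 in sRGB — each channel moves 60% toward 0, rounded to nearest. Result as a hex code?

#fe7493 is rgb(254, 116, 147).
A 60% shade moves each channel 60% toward 0:
  R: 254 + 0.6×(0−254) = 254 − 152.4 = 101.6 → 102
  G: 116 + 0.6×(0−116) = 116 − 69.6 = 46.4 → 46
  B: 147 + 0.6×(0−147) = 147 − 88.2 = 58.8 → 59
rgb(102, 46, 59) = #662e3b.

#662e3b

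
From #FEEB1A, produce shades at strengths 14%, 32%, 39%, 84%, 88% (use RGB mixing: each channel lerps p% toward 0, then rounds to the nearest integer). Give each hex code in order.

#FEEB1A is rgb(254, 235, 26).
14%: (254 − 35.56 = 218.44→218, 235 − 32.9 = 202.1→202, 26 − 3.64 = 22.36→22) → #DACA16
32%: (254 − 81.28 = 172.72→173, 235 − 75.2 = 159.8→160, 26 − 8.32 = 17.68→18) → #ADA012
39%: (254 − 99.06 = 154.94→155, 235 − 91.65 = 143.35→143, 26 − 10.14 = 15.86→16) → #9B8F10
84%: (254 − 213.36 = 40.64→41, 235 − 197.4 = 37.6→38, 26 − 21.84 = 4.16→4) → #292604
88%: (254 − 223.52 = 30.48→30, 235 − 206.8 = 28.2→28, 26 − 22.88 = 3.12→3) → #1E1C03

#DACA16, #ADA012, #9B8F10, #292604, #1E1C03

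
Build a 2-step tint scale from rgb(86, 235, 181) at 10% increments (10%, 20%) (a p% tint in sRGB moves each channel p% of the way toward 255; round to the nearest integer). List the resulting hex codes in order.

#67EDBC, #78EFC4

10%: (86 + 16.9 = 102.9→103, 235 + 2 = 237→237, 181 + 7.4 = 188.4→188) → #67EDBC
20%: (86 + 33.8 = 119.8→120, 235 + 4 = 239→239, 181 + 14.8 = 195.8→196) → #78EFC4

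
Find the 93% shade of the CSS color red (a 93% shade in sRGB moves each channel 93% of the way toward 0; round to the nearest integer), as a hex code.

CSS red is rgb(255, 0, 0).
Lerp each channel 93% toward 0:
  R: 255 − 237.15 = 17.85 → 18
  G: 0 + 0.93×(0−0) = 0 + 0 = 0 → 0
  B: 0 + 0 = 0 → 0
rgb(18, 0, 0) = #120000.

#120000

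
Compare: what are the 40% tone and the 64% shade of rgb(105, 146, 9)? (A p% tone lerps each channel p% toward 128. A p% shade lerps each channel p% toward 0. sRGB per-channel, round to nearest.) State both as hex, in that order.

40% tone:
  R: 105 + 0.4×(128−105) = 105 + 9.2 = 114.2 → 114
  G: 146 + 0.4×(128−146) = 146 − 7.2 = 138.8 → 139
  B: 9 + 0.4×(128−9) = 9 + 47.6 = 56.6 → 57
  → #728B39
64% shade:
  R: 105 − 67.2 = 37.8 → 38
  G: 146 − 93.44 = 52.56 → 53
  B: 9 − 5.76 = 3.24 → 3
  → #263503

#728B39, #263503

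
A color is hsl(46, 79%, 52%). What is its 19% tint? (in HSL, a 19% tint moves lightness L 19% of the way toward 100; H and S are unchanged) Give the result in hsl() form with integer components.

L moves 19% from 52 toward 100: 52 + 9.12 = 61.12 → 61.
H and S are unchanged.

hsl(46, 79%, 61%)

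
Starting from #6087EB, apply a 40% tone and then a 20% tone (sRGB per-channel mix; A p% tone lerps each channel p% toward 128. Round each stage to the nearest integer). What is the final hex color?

#7183B3

#6087EB is rgb(96, 135, 235).
Lerp each channel 40% toward 128:
  R: 96 + 0.4×(128−96) = 96 + 12.8 = 108.8 → 109
  G: 135 + 0.4×(128−135) = 135 − 2.8 = 132.2 → 132
  B: 235 + 0.4×(128−235) = 235 − 42.8 = 192.2 → 192
After the tone: rgb(109, 132, 192) = #6D84C0.
A 20% tone moves each channel 20% toward 128:
  R: 109 + 0.2×(128−109) = 109 + 3.8 = 112.8 → 113
  G: 132 + 0.2×(128−132) = 132 − 0.8 = 131.2 → 131
  B: 192 − 12.8 = 179.2 → 179
rgb(113, 131, 179) = #7183B3.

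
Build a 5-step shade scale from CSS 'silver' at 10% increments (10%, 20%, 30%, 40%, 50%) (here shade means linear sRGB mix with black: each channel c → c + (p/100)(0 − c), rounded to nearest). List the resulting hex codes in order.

CSS silver is rgb(192, 192, 192).
10%: (192 − 19.2 = 172.8→173, 192 − 19.2 = 172.8→173, 192 − 19.2 = 172.8→173) → #adadad
20%: (192 − 38.4 = 153.6→154, 192 − 38.4 = 153.6→154, 192 − 38.4 = 153.6→154) → #9a9a9a
30%: (192 − 57.6 = 134.4→134, 192 − 57.6 = 134.4→134, 192 − 57.6 = 134.4→134) → #868686
40%: (192 − 76.8 = 115.2→115, 192 − 76.8 = 115.2→115, 192 − 76.8 = 115.2→115) → #737373
50%: (192 − 96 = 96→96, 192 − 96 = 96→96, 192 − 96 = 96→96) → #606060

#adadad, #9a9a9a, #868686, #737373, #606060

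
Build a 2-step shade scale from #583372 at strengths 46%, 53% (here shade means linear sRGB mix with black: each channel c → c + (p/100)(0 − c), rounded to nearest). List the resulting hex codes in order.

#583372 is rgb(88, 51, 114).
46%: (88 − 40.48 = 47.52→48, 51 − 23.46 = 27.54→28, 114 − 52.44 = 61.56→62) → #301c3e
53%: (88 − 46.64 = 41.36→41, 51 − 27.03 = 23.97→24, 114 − 60.42 = 53.58→54) → #291836

#301c3e, #291836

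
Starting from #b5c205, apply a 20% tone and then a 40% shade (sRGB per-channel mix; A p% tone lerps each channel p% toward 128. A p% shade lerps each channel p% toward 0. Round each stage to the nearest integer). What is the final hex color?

#b5c205 is rgb(181, 194, 5).
Per channel, c → c + 0.2(128 − c):
  R: 181 − 10.6 = 170.4 → 170
  G: 194 + 0.2×(128−194) = 194 − 13.2 = 180.8 → 181
  B: 5 + 0.2×(128−5) = 5 + 24.6 = 29.6 → 30
After the tone: rgb(170, 181, 30) = #aab51e.
Per channel, c → c + 0.4(0 − c):
  R: 170 − 68 = 102 → 102
  G: 181 + 0.4×(0−181) = 181 − 72.4 = 108.6 → 109
  B: 30 + 0.4×(0−30) = 30 − 12 = 18 → 18
rgb(102, 109, 18) = #666d12.

#666d12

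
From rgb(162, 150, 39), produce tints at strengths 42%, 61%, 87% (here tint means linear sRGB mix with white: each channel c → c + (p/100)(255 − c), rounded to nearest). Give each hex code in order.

42%: (162 + 39.06 = 201.06→201, 150 + 44.1 = 194.1→194, 39 + 90.72 = 129.72→130) → #C9C282
61%: (162 + 56.73 = 218.73→219, 150 + 64.05 = 214.05→214, 39 + 131.76 = 170.76→171) → #DBD6AB
87%: (162 + 80.91 = 242.91→243, 150 + 91.35 = 241.35→241, 39 + 187.92 = 226.92→227) → #F3F1E3

#C9C282, #DBD6AB, #F3F1E3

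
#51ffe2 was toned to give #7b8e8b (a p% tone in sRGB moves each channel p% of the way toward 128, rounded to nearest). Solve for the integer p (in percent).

89%

#51ffe2 is rgb(81, 255, 226); #7b8e8b is rgb(123, 142, 139).
On the G channel (widest range): 142 ≈ 255 + (p/100)(128 − 255), so p ≈ 100×(142 − 255)/(128 − 255) = -11300/-127 = 88.98.
p = 89 reproduces all three channels after rounding.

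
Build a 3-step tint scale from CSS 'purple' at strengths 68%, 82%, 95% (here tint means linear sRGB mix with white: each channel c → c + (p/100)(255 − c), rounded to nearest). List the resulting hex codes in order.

CSS purple is rgb(128, 0, 128).
68%: (128 + 86.36 = 214.36→214, 0 + 173.4 = 173.4→173, 128 + 86.36 = 214.36→214) → #D6ADD6
82%: (128 + 104.14 = 232.14→232, 0 + 209.1 = 209.1→209, 128 + 104.14 = 232.14→232) → #E8D1E8
95%: (128 + 120.65 = 248.65→249, 0 + 242.25 = 242.25→242, 128 + 120.65 = 248.65→249) → #F9F2F9

#D6ADD6, #E8D1E8, #F9F2F9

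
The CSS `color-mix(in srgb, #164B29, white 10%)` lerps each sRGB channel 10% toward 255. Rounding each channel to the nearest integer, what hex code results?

#2D5D3E

#164B29 is rgb(22, 75, 41).
Per channel, c → c + 0.1(255 − c):
  R: 22 + 23.3 = 45.3 → 45
  G: 75 + 0.1×(255−75) = 75 + 18 = 93 → 93
  B: 41 + 0.1×(255−41) = 41 + 21.4 = 62.4 → 62
rgb(45, 93, 62) = #2D5D3E.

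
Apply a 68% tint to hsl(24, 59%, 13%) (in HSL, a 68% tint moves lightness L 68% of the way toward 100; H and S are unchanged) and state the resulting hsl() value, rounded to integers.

hsl(24, 59%, 72%)

L moves 68% from 13 toward 100: 13 + 59.16 = 72.16 → 72.
H and S are unchanged.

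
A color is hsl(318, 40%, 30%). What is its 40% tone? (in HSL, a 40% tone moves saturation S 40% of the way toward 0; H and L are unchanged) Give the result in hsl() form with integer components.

S moves 40% from 40 toward 0: 40 − 16 = 24 → 24.
H and L are unchanged.

hsl(318, 24%, 30%)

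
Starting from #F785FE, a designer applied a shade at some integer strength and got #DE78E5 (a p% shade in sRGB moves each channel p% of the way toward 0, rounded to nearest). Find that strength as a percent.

#F785FE is rgb(247, 133, 254); #DE78E5 is rgb(222, 120, 229).
On the B channel (widest range): 229 ≈ 254 + (p/100)(0 − 254), so p ≈ 100×(229 − 254)/(0 − 254) = -2500/-254 = 9.84.
p = 10 reproduces all three channels after rounding.

10%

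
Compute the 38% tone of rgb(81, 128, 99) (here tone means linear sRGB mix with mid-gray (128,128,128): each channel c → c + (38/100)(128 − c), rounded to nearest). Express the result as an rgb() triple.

rgb(99, 128, 110)

A 38% tone moves each channel 38% toward 128:
  R: 81 + 0.38×(128−81) = 81 + 17.86 = 98.86 → 99
  G: 128 + 0.38×(128−128) = 128 + 0 = 128 → 128
  B: 99 + 0.38×(128−99) = 99 + 11.02 = 110.02 → 110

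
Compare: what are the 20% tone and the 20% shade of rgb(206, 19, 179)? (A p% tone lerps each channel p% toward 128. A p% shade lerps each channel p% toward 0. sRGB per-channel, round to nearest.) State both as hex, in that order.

#be29a9, #a50f8f

20% tone:
  R: 206 − 15.6 = 190.4 → 190
  G: 19 + 21.8 = 40.8 → 41
  B: 179 + 0.2×(128−179) = 179 − 10.2 = 168.8 → 169
  → #be29a9
20% shade:
  R: 206 + 0.2×(0−206) = 206 − 41.2 = 164.8 → 165
  G: 19 + 0.2×(0−19) = 19 − 3.8 = 15.2 → 15
  B: 179 + 0.2×(0−179) = 179 − 35.8 = 143.2 → 143
  → #a50f8f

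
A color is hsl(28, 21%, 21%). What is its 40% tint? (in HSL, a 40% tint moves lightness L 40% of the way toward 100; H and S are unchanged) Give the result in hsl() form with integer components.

L moves 40% from 21 toward 100: 21 + 31.6 = 52.6 → 53.
H and S are unchanged.

hsl(28, 21%, 53%)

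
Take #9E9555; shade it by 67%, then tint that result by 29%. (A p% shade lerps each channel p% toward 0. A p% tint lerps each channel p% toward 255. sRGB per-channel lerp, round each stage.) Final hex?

#9E9555 is rgb(158, 149, 85).
Per channel, c → c + 0.67(0 − c):
  R: 158 + 0.67×(0−158) = 158 − 105.86 = 52.14 → 52
  G: 149 + 0.67×(0−149) = 149 − 99.83 = 49.17 → 49
  B: 85 − 56.95 = 28.05 → 28
After the shade: rgb(52, 49, 28) = #34311C.
Per channel, c → c + 0.29(255 − c):
  R: 52 + 58.87 = 110.87 → 111
  G: 49 + 0.29×(255−49) = 49 + 59.74 = 108.74 → 109
  B: 28 + 0.29×(255−28) = 28 + 65.83 = 93.83 → 94
rgb(111, 109, 94) = #6F6D5E.

#6F6D5E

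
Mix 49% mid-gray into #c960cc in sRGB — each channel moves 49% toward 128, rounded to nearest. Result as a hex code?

#a570a7

#c960cc is rgb(201, 96, 204).
Per channel, c → c + 0.49(128 − c):
  R: 201 − 35.77 = 165.23 → 165
  G: 96 + 0.49×(128−96) = 96 + 15.68 = 111.68 → 112
  B: 204 + 0.49×(128−204) = 204 − 37.24 = 166.76 → 167
rgb(165, 112, 167) = #a570a7.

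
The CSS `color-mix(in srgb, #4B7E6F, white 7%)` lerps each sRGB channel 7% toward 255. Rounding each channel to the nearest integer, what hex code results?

#588779

#4B7E6F is rgb(75, 126, 111).
Lerp each channel 7% toward 255:
  R: 75 + 12.6 = 87.6 → 88
  G: 126 + 0.07×(255−126) = 126 + 9.03 = 135.03 → 135
  B: 111 + 0.07×(255−111) = 111 + 10.08 = 121.08 → 121
rgb(88, 135, 121) = #588779.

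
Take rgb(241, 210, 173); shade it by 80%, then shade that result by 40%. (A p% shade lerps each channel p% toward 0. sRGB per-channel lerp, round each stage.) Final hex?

#1D1915

An 80% shade moves each channel 80% toward 0:
  R: 241 − 192.8 = 48.2 → 48
  G: 210 − 168 = 42 → 42
  B: 173 + 0.8×(0−173) = 173 − 138.4 = 34.6 → 35
After the shade: rgb(48, 42, 35) = #302A23.
Lerp each channel 40% toward 0:
  R: 48 + 0.4×(0−48) = 48 − 19.2 = 28.8 → 29
  G: 42 + 0.4×(0−42) = 42 − 16.8 = 25.2 → 25
  B: 35 + 0.4×(0−35) = 35 − 14 = 21 → 21
rgb(29, 25, 21) = #1D1915.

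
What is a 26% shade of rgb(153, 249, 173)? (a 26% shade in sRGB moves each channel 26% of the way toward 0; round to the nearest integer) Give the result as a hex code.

Lerp each channel 26% toward 0:
  R: 153 + 0.26×(0−153) = 153 − 39.78 = 113.22 → 113
  G: 249 − 64.74 = 184.26 → 184
  B: 173 + 0.26×(0−173) = 173 − 44.98 = 128.02 → 128
rgb(113, 184, 128) = #71B880.

#71B880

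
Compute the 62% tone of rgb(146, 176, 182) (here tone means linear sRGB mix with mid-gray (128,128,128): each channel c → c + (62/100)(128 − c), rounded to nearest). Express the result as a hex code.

#879295

Per channel, c → c + 0.62(128 − c):
  R: 146 − 11.16 = 134.84 → 135
  G: 176 + 0.62×(128−176) = 176 − 29.76 = 146.24 → 146
  B: 182 + 0.62×(128−182) = 182 − 33.48 = 148.52 → 149
rgb(135, 146, 149) = #879295.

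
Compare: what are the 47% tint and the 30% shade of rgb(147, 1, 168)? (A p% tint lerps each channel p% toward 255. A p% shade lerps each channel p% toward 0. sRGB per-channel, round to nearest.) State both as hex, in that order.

47% tint:
  R: 147 + 50.76 = 197.76 → 198
  G: 1 + 119.38 = 120.38 → 120
  B: 168 + 40.89 = 208.89 → 209
  → #C678D1
30% shade:
  R: 147 − 44.1 = 102.9 → 103
  G: 1 − 0.3 = 0.7 → 1
  B: 168 − 50.4 = 117.6 → 118
  → #670176

#C678D1, #670176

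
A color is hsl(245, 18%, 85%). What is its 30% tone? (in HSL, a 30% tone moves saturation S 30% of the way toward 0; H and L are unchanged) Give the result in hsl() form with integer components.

S moves 30% from 18 toward 0: 18 − 5.4 = 12.6 → 13.
H and L are unchanged.

hsl(245, 13%, 85%)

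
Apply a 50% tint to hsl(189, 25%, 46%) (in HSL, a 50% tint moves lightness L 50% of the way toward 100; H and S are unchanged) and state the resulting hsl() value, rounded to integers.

hsl(189, 25%, 73%)

L moves 50% from 46 toward 100: 46 + 27 = 73 → 73.
H and S are unchanged.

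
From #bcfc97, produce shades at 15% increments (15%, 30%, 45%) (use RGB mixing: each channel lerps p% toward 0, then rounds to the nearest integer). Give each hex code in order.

#bcfc97 is rgb(188, 252, 151).
15%: (188 − 28.2 = 159.8→160, 252 − 37.8 = 214.2→214, 151 − 22.65 = 128.35→128) → #a0d680
30%: (188 − 56.4 = 131.6→132, 252 − 75.6 = 176.4→176, 151 − 45.3 = 105.7→106) → #84b06a
45%: (188 − 84.6 = 103.4→103, 252 − 113.4 = 138.6→139, 151 − 67.95 = 83.05→83) → #678b53

#a0d680, #84b06a, #678b53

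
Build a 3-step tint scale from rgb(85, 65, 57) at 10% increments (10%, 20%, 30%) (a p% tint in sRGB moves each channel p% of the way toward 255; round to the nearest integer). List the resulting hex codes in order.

10%: (85 + 17 = 102→102, 65 + 19 = 84→84, 57 + 19.8 = 76.8→77) → #66544D
20%: (85 + 34 = 119→119, 65 + 38 = 103→103, 57 + 39.6 = 96.6→97) → #776761
30%: (85 + 51 = 136→136, 65 + 57 = 122→122, 57 + 59.4 = 116.4→116) → #887A74

#66544D, #776761, #887A74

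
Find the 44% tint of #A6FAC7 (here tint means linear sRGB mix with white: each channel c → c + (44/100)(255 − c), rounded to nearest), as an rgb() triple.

rgb(205, 252, 224)

#A6FAC7 is rgb(166, 250, 199).
Lerp each channel 44% toward 255:
  R: 166 + 39.16 = 205.16 → 205
  G: 250 + 0.44×(255−250) = 250 + 2.2 = 252.2 → 252
  B: 199 + 0.44×(255−199) = 199 + 24.64 = 223.64 → 224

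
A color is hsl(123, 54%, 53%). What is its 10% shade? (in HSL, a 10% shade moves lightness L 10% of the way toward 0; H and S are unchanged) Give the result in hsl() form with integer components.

L moves 10% from 53 toward 0: 53 − 5.3 = 47.7 → 48.
H and S are unchanged.

hsl(123, 54%, 48%)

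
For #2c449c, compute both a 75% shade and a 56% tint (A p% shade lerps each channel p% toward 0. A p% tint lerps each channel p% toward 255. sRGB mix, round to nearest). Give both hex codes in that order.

#0b1127, #a2add3

#2c449c is rgb(44, 68, 156).
75% shade:
  R: 44 + 0.75×(0−44) = 44 − 33 = 11 → 11
  G: 68 − 51 = 17 → 17
  B: 156 − 117 = 39 → 39
  → #0b1127
56% tint:
  R: 44 + 118.16 = 162.16 → 162
  G: 68 + 104.72 = 172.72 → 173
  B: 156 + 55.44 = 211.44 → 211
  → #a2add3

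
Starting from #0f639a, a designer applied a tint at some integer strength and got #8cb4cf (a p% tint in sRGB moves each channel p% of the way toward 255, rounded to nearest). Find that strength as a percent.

52%

#0f639a is rgb(15, 99, 154); #8cb4cf is rgb(140, 180, 207).
On the R channel (widest range): 140 ≈ 15 + (p/100)(255 − 15), so p ≈ 100×(140 − 15)/(255 − 15) = 12500/240 = 52.08.
p = 52 reproduces all three channels after rounding.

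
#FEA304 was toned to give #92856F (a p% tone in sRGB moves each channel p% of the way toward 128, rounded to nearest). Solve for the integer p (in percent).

86%

#FEA304 is rgb(254, 163, 4); #92856F is rgb(146, 133, 111).
On the R channel (widest range): 146 ≈ 254 + (p/100)(128 − 254), so p ≈ 100×(146 − 254)/(128 − 254) = -10800/-126 = 85.71.
p = 86 reproduces all three channels after rounding.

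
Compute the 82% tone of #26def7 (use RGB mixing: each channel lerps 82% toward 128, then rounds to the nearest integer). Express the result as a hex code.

#709195

#26def7 is rgb(38, 222, 247).
Per channel, c → c + 0.82(128 − c):
  R: 38 + 0.82×(128−38) = 38 + 73.8 = 111.8 → 112
  G: 222 + 0.82×(128−222) = 222 − 77.08 = 144.92 → 145
  B: 247 + 0.82×(128−247) = 247 − 97.58 = 149.42 → 149
rgb(112, 145, 149) = #709195.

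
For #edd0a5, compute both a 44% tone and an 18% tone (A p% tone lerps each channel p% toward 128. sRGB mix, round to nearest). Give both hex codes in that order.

#edd0a5 is rgb(237, 208, 165).
44% tone:
  R: 237 − 47.96 = 189.04 → 189
  G: 208 − 35.2 = 172.8 → 173
  B: 165 − 16.28 = 148.72 → 149
  → #bdad95
18% tone:
  R: 237 + 0.18×(128−237) = 237 − 19.62 = 217.38 → 217
  G: 208 + 0.18×(128−208) = 208 − 14.4 = 193.6 → 194
  B: 165 + 0.18×(128−165) = 165 − 6.66 = 158.34 → 158
  → #d9c29e

#bdad95, #d9c29e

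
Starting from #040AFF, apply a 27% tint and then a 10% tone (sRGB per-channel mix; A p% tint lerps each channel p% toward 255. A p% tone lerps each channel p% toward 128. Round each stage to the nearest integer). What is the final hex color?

#040AFF is rgb(4, 10, 255).
A 27% tint moves each channel 27% toward 255:
  R: 4 + 0.27×(255−4) = 4 + 67.77 = 71.77 → 72
  G: 10 + 0.27×(255−10) = 10 + 66.15 = 76.15 → 76
  B: 255 + 0 = 255 → 255
After the tint: rgb(72, 76, 255) = #484CFF.
Lerp each channel 10% toward 128:
  R: 72 + 0.1×(128−72) = 72 + 5.6 = 77.6 → 78
  G: 76 + 0.1×(128−76) = 76 + 5.2 = 81.2 → 81
  B: 255 + 0.1×(128−255) = 255 − 12.7 = 242.3 → 242
rgb(78, 81, 242) = #4E51F2.

#4E51F2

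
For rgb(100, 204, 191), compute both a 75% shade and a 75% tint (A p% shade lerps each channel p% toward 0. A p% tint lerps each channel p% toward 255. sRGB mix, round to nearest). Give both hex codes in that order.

#193330, #d8f2ef

75% shade:
  R: 100 + 0.75×(0−100) = 100 − 75 = 25 → 25
  G: 204 − 153 = 51 → 51
  B: 191 + 0.75×(0−191) = 191 − 143.25 = 47.75 → 48
  → #193330
75% tint:
  R: 100 + 116.25 = 216.25 → 216
  G: 204 + 38.25 = 242.25 → 242
  B: 191 + 0.75×(255−191) = 191 + 48 = 239 → 239
  → #d8f2ef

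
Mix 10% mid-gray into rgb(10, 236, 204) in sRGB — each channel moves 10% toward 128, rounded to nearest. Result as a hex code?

#16E1C4

Lerp each channel 10% toward 128:
  R: 10 + 0.1×(128−10) = 10 + 11.8 = 21.8 → 22
  G: 236 − 10.8 = 225.2 → 225
  B: 204 − 7.6 = 196.4 → 196
rgb(22, 225, 196) = #16E1C4.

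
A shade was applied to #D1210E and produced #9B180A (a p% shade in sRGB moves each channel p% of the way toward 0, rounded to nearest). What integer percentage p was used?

#D1210E is rgb(209, 33, 14); #9B180A is rgb(155, 24, 10).
On the R channel (widest range): 155 ≈ 209 + (p/100)(0 − 209), so p ≈ 100×(155 − 209)/(0 − 209) = -5400/-209 = 25.84.
p = 26 reproduces all three channels after rounding.

26%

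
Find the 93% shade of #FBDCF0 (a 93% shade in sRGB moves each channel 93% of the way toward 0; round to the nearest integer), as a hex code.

#FBDCF0 is rgb(251, 220, 240).
Per channel, c → c + 0.93(0 − c):
  R: 251 + 0.93×(0−251) = 251 − 233.43 = 17.57 → 18
  G: 220 + 0.93×(0−220) = 220 − 204.6 = 15.4 → 15
  B: 240 − 223.2 = 16.8 → 17
rgb(18, 15, 17) = #120F11.

#120F11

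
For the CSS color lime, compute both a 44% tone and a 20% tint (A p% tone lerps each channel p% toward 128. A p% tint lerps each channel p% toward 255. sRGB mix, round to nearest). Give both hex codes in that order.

#38C738, #33FF33

CSS lime is rgb(0, 255, 0).
44% tone:
  R: 0 + 0.44×(128−0) = 0 + 56.32 = 56.32 → 56
  G: 255 + 0.44×(128−255) = 255 − 55.88 = 199.12 → 199
  B: 0 + 0.44×(128−0) = 0 + 56.32 = 56.32 → 56
  → #38C738
20% tint:
  R: 0 + 0.2×(255−0) = 0 + 51 = 51 → 51
  G: 255 + 0.2×(255−255) = 255 + 0 = 255 → 255
  B: 0 + 0.2×(255−0) = 0 + 51 = 51 → 51
  → #33FF33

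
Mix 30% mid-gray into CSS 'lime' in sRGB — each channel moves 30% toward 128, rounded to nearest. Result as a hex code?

CSS lime is rgb(0, 255, 0).
Lerp each channel 30% toward 128:
  R: 0 + 38.4 = 38.4 → 38
  G: 255 + 0.3×(128−255) = 255 − 38.1 = 216.9 → 217
  B: 0 + 38.4 = 38.4 → 38
rgb(38, 217, 38) = #26D926.

#26D926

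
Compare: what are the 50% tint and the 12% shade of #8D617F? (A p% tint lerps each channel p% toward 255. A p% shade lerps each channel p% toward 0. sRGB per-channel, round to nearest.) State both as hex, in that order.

#C6B0BF, #7C5570

#8D617F is rgb(141, 97, 127).
50% tint:
  R: 141 + 57 = 198 → 198
  G: 97 + 79 = 176 → 176
  B: 127 + 0.5×(255−127) = 127 + 64 = 191 → 191
  → #C6B0BF
12% shade:
  R: 141 − 16.92 = 124.08 → 124
  G: 97 − 11.64 = 85.36 → 85
  B: 127 + 0.12×(0−127) = 127 − 15.24 = 111.76 → 112
  → #7C5570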